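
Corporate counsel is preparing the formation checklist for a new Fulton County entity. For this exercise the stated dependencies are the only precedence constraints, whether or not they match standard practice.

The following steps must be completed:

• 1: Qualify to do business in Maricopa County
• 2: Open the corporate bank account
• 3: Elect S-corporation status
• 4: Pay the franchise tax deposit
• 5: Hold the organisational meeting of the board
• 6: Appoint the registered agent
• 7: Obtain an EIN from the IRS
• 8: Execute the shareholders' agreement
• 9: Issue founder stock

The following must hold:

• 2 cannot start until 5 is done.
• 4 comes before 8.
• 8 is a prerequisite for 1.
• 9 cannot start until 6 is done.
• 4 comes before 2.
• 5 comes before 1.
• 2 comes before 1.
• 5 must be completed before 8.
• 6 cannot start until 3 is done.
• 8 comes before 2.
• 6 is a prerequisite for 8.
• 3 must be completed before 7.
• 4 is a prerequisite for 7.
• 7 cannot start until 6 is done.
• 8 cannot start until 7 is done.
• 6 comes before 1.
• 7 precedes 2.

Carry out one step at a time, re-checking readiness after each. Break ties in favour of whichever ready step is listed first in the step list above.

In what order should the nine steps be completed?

3, 4 and 5 have no prerequisites; 3 is listed earlier, so 3 is first.
6 now also ready, so the ready set is {4, 5, 6}; 4 is listed earlier → 4.
Now 5 and 6 have their prerequisites met. 5 is listed earlier, so 5 next.
That leaves 6 as the only ready step → 6.
Now 7 and 9 have their prerequisites met. 7 is listed earlier, so 7 next.
8 and 9 are both available; 8 is listed earlier → 8.
2 now also ready, so the ready set is {2, 9}; 2 is listed earlier → 2.
1 now also ready, so the ready set is {1, 9}; 1 is listed earlier → 1.
9 needed 6, now all done → 9.

3, 4, 5, 6, 7, 8, 2, 1, 9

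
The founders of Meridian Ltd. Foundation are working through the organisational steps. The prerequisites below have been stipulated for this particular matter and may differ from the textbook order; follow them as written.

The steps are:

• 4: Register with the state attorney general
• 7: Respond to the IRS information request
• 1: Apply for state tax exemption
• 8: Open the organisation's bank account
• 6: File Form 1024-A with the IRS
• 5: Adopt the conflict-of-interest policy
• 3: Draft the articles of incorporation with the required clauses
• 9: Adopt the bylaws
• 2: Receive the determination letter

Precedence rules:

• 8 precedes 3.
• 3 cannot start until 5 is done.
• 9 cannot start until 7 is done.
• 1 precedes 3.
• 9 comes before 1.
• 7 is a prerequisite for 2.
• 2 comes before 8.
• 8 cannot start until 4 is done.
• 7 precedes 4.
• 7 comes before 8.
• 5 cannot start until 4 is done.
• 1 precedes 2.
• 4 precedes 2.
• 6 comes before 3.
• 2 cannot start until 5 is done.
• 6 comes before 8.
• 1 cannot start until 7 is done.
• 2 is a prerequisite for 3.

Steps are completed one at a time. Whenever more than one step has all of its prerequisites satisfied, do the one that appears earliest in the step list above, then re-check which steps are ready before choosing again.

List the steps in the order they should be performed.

7 4 6 5 9 1 2 8 3

Nothing is required for 7 and 6. 7 is listed earlier → 7 first.
Now 4, 6 and 9 have their prerequisites met. 4 is listed earlier, so 4 next.
5 now also ready, so the ready set is {6, 5, 9}; 6 is listed earlier → 6.
Ready: 5 and 9. 5 is listed earlier → 5.
9 needed 7, now all done → 9.
1 needed 7 and 9, now all done → 1.
2 needed 4, 7, 1 and 5, now all done → 2.
8 needed 4, 7, 6 and 2, now all done → 8.
3 needed 1, 8, 6, 5 and 2, now all done → 3.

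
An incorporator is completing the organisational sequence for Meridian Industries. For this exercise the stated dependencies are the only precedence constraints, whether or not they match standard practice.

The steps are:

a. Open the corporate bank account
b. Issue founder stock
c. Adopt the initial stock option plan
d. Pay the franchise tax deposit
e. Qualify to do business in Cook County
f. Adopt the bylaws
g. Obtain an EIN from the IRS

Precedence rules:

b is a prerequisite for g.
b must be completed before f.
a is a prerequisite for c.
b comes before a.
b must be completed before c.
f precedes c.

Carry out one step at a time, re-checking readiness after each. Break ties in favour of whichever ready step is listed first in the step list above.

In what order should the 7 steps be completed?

b a d e f c g

Nothing is required for b, d and e. b is listed earlier → b first.
a, f and g now also ready, so the ready set is {a, d, e, f, g}; a is listed earlier → a.
Now d, e, f and g have their prerequisites met. d is listed earlier, so d next.
Now e, f and g have their prerequisites met. e is listed earlier, so e next.
Ready: f and g. f is listed earlier → f.
c now also ready, so the ready set is {c, g}; c is listed earlier → c.
g needed b, now all done → g.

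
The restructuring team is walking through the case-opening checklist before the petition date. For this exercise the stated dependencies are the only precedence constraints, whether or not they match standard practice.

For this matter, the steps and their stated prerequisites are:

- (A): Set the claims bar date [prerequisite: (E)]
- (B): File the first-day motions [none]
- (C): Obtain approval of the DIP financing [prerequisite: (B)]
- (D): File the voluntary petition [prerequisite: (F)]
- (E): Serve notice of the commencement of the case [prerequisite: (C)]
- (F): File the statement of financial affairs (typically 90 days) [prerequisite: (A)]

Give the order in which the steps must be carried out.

(B), (C), (E), (A), (F), (D)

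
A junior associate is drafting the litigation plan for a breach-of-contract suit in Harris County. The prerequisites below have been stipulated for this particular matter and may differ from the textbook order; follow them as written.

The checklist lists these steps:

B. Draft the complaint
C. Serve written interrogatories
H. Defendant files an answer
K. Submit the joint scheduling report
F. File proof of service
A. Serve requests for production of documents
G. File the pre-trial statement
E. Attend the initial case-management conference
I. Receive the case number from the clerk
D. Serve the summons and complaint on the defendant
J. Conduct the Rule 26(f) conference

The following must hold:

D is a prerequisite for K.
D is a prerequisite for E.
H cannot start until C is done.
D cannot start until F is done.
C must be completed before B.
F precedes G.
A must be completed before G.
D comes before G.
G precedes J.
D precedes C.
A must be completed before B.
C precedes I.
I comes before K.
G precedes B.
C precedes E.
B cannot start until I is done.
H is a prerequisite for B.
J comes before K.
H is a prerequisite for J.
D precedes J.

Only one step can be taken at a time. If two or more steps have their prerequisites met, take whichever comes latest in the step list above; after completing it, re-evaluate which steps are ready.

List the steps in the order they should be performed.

A → F → D → G → C → I → E → H → J → K → B

A and F have no prerequisites; A is listed later, so A is first.
Next only F has its prerequisites met → F.
That leaves D as the only ready step → D.
G and C are both available; G is listed later → G.
Next only C has its prerequisites met → C.
I, E and H are all available; I is listed later → I.
Ready: E and H. E is listed later → E.
That leaves H as the only ready step → H.
Ready: J and B. J is listed later → J.
K now also ready, so the ready set is {K, B}; K is listed later → K.
That leaves B as the only ready step → B.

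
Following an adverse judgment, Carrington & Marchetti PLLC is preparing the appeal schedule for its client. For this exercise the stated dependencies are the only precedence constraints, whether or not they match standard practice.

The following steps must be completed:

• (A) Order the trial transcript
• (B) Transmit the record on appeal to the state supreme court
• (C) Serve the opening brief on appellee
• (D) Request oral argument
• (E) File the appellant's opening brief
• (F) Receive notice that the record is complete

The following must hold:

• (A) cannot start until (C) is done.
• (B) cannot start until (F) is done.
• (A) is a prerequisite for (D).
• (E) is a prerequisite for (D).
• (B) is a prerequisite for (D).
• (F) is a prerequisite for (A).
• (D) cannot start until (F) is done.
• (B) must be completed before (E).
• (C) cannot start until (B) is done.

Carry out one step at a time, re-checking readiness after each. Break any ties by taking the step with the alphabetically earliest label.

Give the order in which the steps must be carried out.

(F), (B), (C), (A), (E), (D)

Only (F) has no prerequisites, so it is first.
(B) needed (F), now all done → (B).
(C) and (E) are both available; (C) has the earlier label → (C).
Ready: (A) and (E). (A) has the earlier label → (A).
Next only (E) has its prerequisites met → (E).
(D) needed (A), (B), (E) and (F), now all done → (D).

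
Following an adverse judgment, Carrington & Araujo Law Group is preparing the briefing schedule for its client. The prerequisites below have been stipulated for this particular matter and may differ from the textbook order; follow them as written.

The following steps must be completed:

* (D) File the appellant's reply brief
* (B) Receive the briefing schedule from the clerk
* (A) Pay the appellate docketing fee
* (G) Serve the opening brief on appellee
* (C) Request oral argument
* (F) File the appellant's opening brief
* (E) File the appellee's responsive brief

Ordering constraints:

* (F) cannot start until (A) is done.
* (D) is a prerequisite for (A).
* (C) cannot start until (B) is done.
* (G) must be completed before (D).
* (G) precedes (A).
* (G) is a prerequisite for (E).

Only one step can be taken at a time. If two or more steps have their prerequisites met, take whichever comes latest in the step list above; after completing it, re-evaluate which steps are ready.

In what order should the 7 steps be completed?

(G) (E) (B) (C) (D) (A) (F)

(G) and (B) have no prerequisites; (G) is listed later, so (G) is first.
Ready: (E), (B) and (D). (E) is listed later → (E).
Now (B) and (D) have their prerequisites met. (B) is listed later, so (B) next.
(C) and (D) are both available; (C) is listed later → (C).
Next only (D) has its prerequisites met → (D).
Next only (A) has its prerequisites met → (A).
(F) needed (A), now all done → (F).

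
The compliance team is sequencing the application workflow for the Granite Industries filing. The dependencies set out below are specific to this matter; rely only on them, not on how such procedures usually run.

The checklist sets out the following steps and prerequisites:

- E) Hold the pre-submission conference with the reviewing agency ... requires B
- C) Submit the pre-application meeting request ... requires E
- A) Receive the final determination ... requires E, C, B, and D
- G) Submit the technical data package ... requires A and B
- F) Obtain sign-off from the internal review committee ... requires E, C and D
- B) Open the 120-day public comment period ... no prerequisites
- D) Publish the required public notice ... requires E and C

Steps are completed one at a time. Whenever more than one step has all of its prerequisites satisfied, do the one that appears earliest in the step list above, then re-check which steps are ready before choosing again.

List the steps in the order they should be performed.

Only B has no prerequisites, so it is first.
That leaves E as the only ready step → E.
C is the only step now ready → C.
That leaves D as the only ready step → D.
Ready: A and F. A is listed earlier → A.
G and F are both available; G is listed earlier → G.
F is the only step now ready → F.

B, E, C, D, A, G, F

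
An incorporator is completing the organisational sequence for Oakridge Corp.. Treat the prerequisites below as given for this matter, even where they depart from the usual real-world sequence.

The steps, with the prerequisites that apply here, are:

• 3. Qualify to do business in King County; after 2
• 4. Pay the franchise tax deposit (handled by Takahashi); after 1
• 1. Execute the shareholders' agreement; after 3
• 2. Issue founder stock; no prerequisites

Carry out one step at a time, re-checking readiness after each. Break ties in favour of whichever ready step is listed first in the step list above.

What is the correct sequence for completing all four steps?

2 is the only step with nothing outstanding, so it goes first.
Next only 3 has its prerequisites met → 3.
1 is the only step now ready → 1.
That leaves 4 as the only ready step → 4.

2, 3, 1, 4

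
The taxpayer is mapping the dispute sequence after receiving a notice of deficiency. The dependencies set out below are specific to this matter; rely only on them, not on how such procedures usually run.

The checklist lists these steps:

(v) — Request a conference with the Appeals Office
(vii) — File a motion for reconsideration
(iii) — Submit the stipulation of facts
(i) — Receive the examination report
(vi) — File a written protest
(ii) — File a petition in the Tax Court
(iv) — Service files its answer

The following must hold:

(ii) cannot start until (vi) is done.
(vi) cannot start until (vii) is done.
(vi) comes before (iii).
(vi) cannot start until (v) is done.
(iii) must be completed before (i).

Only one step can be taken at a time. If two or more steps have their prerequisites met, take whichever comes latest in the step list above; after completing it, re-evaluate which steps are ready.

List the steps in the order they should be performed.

(iv) (vii) (v) (vi) (ii) (iii) (i)

Nothing is required for (iv), (vii) and (v). (iv) is listed later → (iv) first.
(vii) and (v) are both available; (vii) is listed later → (vii).
(v) is the only step now ready → (v).
(vi) is the only step now ready → (vi).
(ii) and (iii) are both available; (ii) is listed later → (ii).
(iii) needed (vi), now all done → (iii).
That leaves (i) as the only ready step → (i).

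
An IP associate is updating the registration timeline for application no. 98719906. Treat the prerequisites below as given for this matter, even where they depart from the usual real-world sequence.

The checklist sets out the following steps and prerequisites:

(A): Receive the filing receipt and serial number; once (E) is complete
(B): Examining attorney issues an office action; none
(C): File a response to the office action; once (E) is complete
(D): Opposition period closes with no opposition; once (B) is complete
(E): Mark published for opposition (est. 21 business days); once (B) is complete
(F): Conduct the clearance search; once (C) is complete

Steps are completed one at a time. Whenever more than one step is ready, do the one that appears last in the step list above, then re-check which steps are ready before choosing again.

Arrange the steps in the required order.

(B), (E), (D), (C), (F), (A)

(B) is the only step with nothing outstanding, so it goes first.
Ready: (E) and (D). (E) is listed later → (E).
Ready: (D), (C) and (A). (D) is listed later → (D).
Now (C) and (A) have their prerequisites met. (C) is listed later, so (C) next.
Ready: (F) and (A). (F) is listed later → (F).
(A) needed (E), now all done → (A).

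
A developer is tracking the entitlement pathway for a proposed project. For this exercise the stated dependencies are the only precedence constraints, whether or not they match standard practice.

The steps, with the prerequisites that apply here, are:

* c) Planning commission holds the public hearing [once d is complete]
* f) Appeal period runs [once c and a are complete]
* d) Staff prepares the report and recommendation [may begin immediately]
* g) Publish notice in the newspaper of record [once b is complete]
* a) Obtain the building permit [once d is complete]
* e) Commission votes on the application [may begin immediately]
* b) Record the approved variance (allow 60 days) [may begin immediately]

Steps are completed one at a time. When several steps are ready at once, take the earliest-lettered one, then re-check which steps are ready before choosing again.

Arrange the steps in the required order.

b → d → a → c → e → f → g

b, d and e have no prerequisites; b has the earlier label, so b is first.
g now also ready, so the ready set is {d, e, g}; d has the earlier label → d.
Now a, c, e and g have their prerequisites met. a has the earlier label, so a next.
Now c, e and g have their prerequisites met. c has the earlier label, so c next.
e, f and g are all available; e has the earlier label → e.
f and g are both available; f has the earlier label → f.
g is the only step now ready → g.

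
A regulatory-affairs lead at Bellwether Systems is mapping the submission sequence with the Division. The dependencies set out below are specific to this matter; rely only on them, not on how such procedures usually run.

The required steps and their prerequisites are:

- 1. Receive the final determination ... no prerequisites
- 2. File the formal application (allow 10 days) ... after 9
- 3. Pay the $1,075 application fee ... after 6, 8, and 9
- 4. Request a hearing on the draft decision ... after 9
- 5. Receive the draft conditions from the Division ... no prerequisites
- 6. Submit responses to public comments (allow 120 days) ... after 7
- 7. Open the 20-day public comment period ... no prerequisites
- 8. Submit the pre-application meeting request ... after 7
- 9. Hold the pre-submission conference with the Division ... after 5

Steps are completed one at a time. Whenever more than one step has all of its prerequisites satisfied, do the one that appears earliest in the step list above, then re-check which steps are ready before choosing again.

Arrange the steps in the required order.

Nothing is required for 1, 5 and 7. 1 is listed earlier → 1 first.
Ready: 5 and 7. 5 is listed earlier → 5.
7 and 9 are both available; 7 is listed earlier → 7.
6 and 8 now also ready, so the ready set is {6, 8, 9}; 6 is listed earlier → 6.
8 and 9 are both available; 8 is listed earlier → 8.
9 is the only step now ready → 9.
Ready: 2, 3 and 4. 2 is listed earlier → 2.
3 and 4 are both available; 3 is listed earlier → 3.
4 is the only step now ready → 4.

1 → 5 → 7 → 6 → 8 → 9 → 2 → 3 → 4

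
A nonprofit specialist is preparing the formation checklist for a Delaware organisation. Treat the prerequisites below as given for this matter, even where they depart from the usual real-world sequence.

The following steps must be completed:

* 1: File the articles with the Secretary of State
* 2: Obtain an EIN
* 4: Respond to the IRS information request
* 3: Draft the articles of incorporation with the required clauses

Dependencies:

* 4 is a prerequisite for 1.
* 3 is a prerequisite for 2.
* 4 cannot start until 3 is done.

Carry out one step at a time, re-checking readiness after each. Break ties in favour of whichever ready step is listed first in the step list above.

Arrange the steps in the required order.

3 is the only step with nothing outstanding, so it goes first.
2 and 4 are both available; 2 is listed earlier → 2.
4 needed 3, now all done → 4.
1 needed 4, now all done → 1.

3 → 2 → 4 → 1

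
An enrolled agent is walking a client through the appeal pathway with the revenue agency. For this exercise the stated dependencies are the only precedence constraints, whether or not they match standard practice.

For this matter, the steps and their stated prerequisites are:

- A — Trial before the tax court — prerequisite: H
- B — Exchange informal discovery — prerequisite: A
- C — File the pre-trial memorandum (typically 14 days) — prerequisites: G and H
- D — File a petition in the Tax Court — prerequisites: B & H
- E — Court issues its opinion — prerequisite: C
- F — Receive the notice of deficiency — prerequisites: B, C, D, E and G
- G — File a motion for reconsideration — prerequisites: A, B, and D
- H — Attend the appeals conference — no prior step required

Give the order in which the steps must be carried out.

H → A → B → D → G → C → E → F

H has no prerequisites → H first.
A needed H, now all done → A.
Next only B has its prerequisites met → B.
That leaves D as the only ready step → D.
G is the only step now ready → G.
Next only C has its prerequisites met → C.
E needed C, now all done → E.
F needed B, C, D, E and G, now all done → F.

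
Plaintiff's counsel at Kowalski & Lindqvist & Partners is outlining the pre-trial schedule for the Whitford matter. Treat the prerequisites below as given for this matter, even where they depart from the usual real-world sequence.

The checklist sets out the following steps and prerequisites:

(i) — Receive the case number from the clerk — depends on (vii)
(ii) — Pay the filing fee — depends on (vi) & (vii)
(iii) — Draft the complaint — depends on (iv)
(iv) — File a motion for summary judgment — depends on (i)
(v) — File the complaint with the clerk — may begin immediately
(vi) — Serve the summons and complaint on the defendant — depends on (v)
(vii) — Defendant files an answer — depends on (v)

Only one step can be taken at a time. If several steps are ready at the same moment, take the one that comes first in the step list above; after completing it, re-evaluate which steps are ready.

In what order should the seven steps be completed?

(v), (vi), (vii), (i), (ii), (iv), (iii)

(v) is the only step with nothing outstanding, so it goes first.
(vi) and (vii) are both available; (vi) is listed earlier → (vi).
Next only (vii) has its prerequisites met → (vii).
Now (i) and (ii) have their prerequisites met. (i) is listed earlier, so (i) next.
Now (ii) and (iv) have their prerequisites met. (ii) is listed earlier, so (ii) next.
(iv) is the only step now ready → (iv).
Next only (iii) has its prerequisites met → (iii).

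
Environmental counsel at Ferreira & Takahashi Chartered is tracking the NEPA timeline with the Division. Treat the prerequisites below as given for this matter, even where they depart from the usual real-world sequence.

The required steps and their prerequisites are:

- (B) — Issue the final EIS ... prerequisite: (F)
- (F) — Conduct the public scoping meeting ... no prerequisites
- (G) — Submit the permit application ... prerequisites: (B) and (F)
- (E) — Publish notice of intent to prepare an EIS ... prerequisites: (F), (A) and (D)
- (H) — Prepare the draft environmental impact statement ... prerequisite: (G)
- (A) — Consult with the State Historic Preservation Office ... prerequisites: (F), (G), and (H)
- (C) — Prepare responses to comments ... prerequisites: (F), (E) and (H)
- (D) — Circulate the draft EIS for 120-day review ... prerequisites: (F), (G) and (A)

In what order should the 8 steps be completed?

(F), (B), (G), (H), (A), (D), (E), (C)

(F) has no prerequisites → (F) first.
(B) needed (F), now all done → (B).
Next only (G) has its prerequisites met → (G).
Next only (H) has its prerequisites met → (H).
That leaves (A) as the only ready step → (A).
Next only (D) has its prerequisites met → (D).
(E) is the only step now ready → (E).
(C) needed (F), (E) and (H), now all done → (C).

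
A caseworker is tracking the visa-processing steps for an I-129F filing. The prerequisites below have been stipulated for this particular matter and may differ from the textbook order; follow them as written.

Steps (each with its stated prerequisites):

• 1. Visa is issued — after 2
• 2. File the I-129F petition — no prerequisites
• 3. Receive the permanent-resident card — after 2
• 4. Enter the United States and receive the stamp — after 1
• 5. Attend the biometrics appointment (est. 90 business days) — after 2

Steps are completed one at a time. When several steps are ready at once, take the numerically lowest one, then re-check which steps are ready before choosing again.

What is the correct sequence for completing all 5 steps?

2, 1, 3, 4, 5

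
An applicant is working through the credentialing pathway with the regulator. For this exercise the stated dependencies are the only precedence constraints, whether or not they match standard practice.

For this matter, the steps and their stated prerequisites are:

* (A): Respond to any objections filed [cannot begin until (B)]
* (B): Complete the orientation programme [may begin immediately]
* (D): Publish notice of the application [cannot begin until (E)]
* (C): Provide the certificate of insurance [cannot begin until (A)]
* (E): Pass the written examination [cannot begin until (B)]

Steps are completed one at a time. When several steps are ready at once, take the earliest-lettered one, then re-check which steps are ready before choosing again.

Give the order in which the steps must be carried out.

(B) is the only step with nothing outstanding, so it goes first.
(A) and (E) are both available; (A) has the earlier label → (A).
(C) now also ready, so the ready set is {(C), (E)}; (C) has the earlier label → (C).
(E) needed (B), now all done → (E).
(D) needed (E), now all done → (D).

(B) → (A) → (C) → (E) → (D)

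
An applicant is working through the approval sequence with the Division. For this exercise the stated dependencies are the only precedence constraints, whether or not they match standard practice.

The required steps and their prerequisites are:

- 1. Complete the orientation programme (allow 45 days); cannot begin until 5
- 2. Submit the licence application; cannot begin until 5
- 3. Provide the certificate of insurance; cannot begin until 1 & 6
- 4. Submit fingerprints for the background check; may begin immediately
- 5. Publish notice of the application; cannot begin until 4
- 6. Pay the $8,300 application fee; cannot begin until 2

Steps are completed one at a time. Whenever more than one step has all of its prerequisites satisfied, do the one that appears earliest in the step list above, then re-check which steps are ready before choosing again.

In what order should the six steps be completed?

Only 4 has no prerequisites, so it is first.
5 needed 4, now all done → 5.
Ready: 1 and 2. 1 is listed earlier → 1.
2 is the only step now ready → 2.
6 needed 2, now all done → 6.
Next only 3 has its prerequisites met → 3.

4, 5, 1, 2, 6, 3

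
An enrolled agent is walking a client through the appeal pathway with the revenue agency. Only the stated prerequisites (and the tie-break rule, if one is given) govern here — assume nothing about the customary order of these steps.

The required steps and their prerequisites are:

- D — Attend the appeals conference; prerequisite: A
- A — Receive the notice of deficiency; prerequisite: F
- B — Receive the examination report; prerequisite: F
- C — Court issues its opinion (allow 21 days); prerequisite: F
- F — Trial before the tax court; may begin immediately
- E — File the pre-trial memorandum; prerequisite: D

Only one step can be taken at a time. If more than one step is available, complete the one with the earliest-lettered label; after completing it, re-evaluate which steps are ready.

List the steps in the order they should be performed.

F is the only step with nothing outstanding, so it goes first.
Now A, B and C have their prerequisites met. A has the earlier label, so A next.
Now B, C and D have their prerequisites met. B has the earlier label, so B next.
C and D are both available; C has the earlier label → C.
That leaves D as the only ready step → D.
E is the only step now ready → E.

F, A, B, C, D, E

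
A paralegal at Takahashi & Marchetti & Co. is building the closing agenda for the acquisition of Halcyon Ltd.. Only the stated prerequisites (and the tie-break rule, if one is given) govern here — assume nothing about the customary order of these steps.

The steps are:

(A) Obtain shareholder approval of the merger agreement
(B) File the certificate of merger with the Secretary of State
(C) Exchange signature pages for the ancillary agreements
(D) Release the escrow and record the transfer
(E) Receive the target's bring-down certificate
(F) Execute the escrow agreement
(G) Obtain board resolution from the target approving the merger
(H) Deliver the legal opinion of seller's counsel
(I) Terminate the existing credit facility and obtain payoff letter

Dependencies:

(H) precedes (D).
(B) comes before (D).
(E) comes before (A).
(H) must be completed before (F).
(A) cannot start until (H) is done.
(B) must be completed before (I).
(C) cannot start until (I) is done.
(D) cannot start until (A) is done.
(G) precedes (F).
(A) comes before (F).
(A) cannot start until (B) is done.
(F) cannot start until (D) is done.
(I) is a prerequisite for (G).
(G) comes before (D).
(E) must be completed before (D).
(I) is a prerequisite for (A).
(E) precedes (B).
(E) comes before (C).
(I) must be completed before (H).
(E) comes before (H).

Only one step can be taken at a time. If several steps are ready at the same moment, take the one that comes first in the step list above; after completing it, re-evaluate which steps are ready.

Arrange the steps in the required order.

Only (E) has no prerequisites, so it is first.
Next only (B) has its prerequisites met → (B).
(I) needed (B), now all done → (I).
(C), (G) and (H) are all available; (C) is listed earlier → (C).
Ready: (G) and (H). (G) is listed earlier → (G).
(H) is the only step now ready → (H).
(A) needed (B), (E), (H) and (I), now all done → (A).
(D) needed (A), (B), (E), (G) and (H), now all done → (D).
(F) is the only step now ready → (F).

(E), (B), (I), (C), (G), (H), (A), (D), (F)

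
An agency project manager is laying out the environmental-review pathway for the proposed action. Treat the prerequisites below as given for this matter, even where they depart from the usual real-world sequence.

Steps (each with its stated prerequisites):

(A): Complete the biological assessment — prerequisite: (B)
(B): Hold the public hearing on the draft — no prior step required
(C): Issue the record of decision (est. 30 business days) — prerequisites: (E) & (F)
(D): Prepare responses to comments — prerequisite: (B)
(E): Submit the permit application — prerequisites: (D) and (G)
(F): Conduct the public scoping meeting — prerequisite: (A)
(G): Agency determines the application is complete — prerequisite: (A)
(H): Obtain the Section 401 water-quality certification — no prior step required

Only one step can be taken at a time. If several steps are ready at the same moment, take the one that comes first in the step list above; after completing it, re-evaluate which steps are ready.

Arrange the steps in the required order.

(B) and (H) have no prerequisites; (B) is listed earlier, so (B) is first.
Ready: (A), (D) and (H). (A) is listed earlier → (A).
(F) and (G) now also ready, so the ready set is {(D), (F), (G), (H)}; (D) is listed earlier → (D).
Ready: (F), (G) and (H). (F) is listed earlier → (F).
Ready: (G) and (H). (G) is listed earlier → (G).
(E) and (H) are both available; (E) is listed earlier → (E).
Ready: (C) and (H). (C) is listed earlier → (C).
Next only (H) has its prerequisites met → (H).

(B), (A), (D), (F), (G), (E), (C), (H)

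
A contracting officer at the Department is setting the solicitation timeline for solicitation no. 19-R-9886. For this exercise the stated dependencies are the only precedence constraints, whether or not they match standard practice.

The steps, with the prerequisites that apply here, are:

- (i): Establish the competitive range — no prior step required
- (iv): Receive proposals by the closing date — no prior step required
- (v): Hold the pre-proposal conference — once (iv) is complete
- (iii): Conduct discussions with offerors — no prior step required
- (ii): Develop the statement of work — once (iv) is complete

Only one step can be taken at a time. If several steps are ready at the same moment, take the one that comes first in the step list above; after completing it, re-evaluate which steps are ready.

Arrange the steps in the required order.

Nothing is required for (i), (iv) and (iii). (i) is listed earlier → (i) first.
Ready: (iv) and (iii). (iv) is listed earlier → (iv).
Now (v), (iii) and (ii) have their prerequisites met. (v) is listed earlier, so (v) next.
(iii) and (ii) are both available; (iii) is listed earlier → (iii).
(ii) needed (iv), now all done → (ii).

(i), (iv), (v), (iii), (ii)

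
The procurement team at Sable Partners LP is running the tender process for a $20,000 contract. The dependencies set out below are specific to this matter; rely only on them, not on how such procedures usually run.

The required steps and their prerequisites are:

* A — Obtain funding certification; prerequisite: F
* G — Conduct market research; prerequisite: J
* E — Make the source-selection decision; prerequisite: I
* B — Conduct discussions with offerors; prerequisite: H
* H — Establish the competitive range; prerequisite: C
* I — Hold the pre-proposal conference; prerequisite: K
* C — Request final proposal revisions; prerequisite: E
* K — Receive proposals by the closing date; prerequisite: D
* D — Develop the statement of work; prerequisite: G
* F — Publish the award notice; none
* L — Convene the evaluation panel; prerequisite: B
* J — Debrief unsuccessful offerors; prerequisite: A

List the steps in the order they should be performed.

F, A, J, G, D, K, I, E, C, H, B, L

F is the only step with nothing outstanding, so it goes first.
A is the only step now ready → A.
J needed A, now all done → J.
Next only G has its prerequisites met → G.
That leaves D as the only ready step → D.
K needed D, now all done → K.
I needed K, now all done → I.
E needed I, now all done → E.
That leaves C as the only ready step → C.
Next only H has its prerequisites met → H.
B is the only step now ready → B.
L is the only step now ready → L.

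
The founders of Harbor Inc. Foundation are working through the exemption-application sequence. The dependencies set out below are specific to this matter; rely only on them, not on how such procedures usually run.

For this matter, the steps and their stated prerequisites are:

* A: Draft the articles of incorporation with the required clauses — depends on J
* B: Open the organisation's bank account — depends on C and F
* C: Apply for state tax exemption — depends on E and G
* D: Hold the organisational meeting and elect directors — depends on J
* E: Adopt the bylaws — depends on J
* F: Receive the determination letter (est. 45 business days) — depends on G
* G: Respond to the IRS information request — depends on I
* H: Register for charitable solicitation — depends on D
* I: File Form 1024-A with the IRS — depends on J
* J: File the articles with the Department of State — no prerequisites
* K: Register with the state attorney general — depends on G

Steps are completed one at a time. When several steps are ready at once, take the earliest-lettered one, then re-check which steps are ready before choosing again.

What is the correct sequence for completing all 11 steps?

J, A, D, E, H, I, G, C, F, B, K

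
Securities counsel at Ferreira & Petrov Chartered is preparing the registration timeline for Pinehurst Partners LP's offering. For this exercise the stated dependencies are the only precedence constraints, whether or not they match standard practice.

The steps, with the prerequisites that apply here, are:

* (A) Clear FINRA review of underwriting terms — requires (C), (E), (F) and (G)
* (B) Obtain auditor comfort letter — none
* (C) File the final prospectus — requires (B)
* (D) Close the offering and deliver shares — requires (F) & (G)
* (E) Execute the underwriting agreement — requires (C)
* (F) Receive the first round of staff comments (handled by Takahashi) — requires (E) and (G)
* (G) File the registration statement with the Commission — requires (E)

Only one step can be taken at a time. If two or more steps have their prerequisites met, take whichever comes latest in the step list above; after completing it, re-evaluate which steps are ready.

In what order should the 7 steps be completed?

(B) has no prerequisites → (B) first.
(C) needed (B), now all done → (C).
(E) is the only step now ready → (E).
(G) needed (E), now all done → (G).
That leaves (F) as the only ready step → (F).
Now (D) and (A) have their prerequisites met. (D) is listed later, so (D) next.
(A) needed (G), (F), (E) and (C), now all done → (A).

(B) (C) (E) (G) (F) (D) (A)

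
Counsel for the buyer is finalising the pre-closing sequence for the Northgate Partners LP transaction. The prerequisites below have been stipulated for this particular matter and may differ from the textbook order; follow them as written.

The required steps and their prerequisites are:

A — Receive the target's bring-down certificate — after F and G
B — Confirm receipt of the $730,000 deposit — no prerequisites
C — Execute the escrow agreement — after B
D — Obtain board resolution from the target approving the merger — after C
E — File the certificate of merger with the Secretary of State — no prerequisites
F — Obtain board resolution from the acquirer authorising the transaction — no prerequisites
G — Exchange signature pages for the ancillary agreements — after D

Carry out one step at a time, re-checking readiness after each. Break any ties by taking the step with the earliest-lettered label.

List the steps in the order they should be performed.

B, E and F have no prerequisites; B has the earlier label, so B is first.
Ready: C, E and F. C has the earlier label → C.
Ready: D, E and F. D has the earlier label → D.
Ready: E, F and G. E has the earlier label → E.
Ready: F and G. F has the earlier label → F.
That leaves G as the only ready step → G.
A needed F and G, now all done → A.

B C D E F G A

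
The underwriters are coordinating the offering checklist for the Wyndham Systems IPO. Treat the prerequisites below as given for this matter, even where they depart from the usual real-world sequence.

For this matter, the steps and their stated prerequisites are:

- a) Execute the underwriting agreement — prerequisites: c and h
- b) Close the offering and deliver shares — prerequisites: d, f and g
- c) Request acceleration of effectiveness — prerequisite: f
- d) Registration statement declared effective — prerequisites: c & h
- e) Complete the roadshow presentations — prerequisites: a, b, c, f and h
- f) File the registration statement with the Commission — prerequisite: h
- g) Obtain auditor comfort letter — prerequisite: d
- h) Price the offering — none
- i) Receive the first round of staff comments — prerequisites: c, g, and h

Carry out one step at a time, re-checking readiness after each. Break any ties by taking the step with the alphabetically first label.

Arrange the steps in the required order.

h is the only step with nothing outstanding, so it goes first.
That leaves f as the only ready step → f.
c needed f, now all done → c.
a and d are both available; a has the earlier label → a.
Next only d has its prerequisites met → d.
That leaves g as the only ready step → g.
Ready: b and i. b has the earlier label → b.
Now e and i have their prerequisites met. e has the earlier label, so e next.
i needed c, g and h, now all done → i.

h, f, c, a, d, g, b, e, i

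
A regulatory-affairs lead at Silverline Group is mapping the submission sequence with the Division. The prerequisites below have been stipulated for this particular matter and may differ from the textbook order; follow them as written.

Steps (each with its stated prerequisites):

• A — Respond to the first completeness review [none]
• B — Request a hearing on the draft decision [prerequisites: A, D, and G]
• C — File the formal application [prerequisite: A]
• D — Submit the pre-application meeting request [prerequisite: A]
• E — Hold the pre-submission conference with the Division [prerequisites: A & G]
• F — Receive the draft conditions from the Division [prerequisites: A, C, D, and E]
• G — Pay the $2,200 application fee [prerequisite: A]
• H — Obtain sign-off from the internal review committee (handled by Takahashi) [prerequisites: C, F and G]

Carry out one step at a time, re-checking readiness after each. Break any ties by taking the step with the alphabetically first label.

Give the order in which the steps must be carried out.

A → C → D → G → B → E → F → H

A is the only step with nothing outstanding, so it goes first.
Now C, D and G have their prerequisites met. C has the earlier label, so C next.
Ready: D and G. D has the earlier label → D.
Next only G has its prerequisites met → G.
B and E are both available; B has the earlier label → B.
E needed A and G, now all done → E.
F is the only step now ready → F.
H is the only step now ready → H.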